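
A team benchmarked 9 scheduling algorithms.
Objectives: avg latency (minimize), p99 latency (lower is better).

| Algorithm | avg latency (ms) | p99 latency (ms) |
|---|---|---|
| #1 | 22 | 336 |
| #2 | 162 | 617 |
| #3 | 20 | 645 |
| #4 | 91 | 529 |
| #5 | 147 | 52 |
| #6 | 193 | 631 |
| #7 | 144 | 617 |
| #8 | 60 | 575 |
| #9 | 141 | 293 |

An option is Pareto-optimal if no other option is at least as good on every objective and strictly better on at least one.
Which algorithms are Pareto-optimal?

#1, #3, #5, #9

#1: not dominated.
#2: dominated by #1 (avg latency 22≤162, p99 latency 336≤617).
#3: not dominated (best avg latency).
#4: dominated by #1 (avg latency 22≤91, p99 latency 336≤529).
#5: not dominated (best p99 latency).
#6: dominated by #1 (avg latency 22≤193, p99 latency 336≤631).
#7: dominated by #1 (avg latency 22≤144, p99 latency 336≤617).
#8: dominated by #1 (avg latency 22≤60, p99 latency 336≤575).
#9: not dominated.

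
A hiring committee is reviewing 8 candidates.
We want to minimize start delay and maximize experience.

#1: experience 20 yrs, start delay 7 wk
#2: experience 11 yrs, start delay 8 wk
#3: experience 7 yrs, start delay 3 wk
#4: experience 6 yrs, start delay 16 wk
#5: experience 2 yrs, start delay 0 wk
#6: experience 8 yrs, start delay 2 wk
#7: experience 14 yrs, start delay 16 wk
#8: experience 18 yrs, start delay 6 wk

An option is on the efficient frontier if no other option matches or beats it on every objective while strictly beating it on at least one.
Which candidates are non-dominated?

#1, #5, #6, #8

#1: not dominated (best experience).
#2: dominated by #1 (experience 20≥11, start delay 7≤8).
#3: dominated by #6 (experience 8≥7, start delay 2≤3).
#4: dominated by #1 (experience 20≥6, start delay 7≤16).
#5: not dominated (best start delay).
#6: not dominated.
#7: dominated by #1 (experience 20≥14, start delay 7≤16).
#8: not dominated.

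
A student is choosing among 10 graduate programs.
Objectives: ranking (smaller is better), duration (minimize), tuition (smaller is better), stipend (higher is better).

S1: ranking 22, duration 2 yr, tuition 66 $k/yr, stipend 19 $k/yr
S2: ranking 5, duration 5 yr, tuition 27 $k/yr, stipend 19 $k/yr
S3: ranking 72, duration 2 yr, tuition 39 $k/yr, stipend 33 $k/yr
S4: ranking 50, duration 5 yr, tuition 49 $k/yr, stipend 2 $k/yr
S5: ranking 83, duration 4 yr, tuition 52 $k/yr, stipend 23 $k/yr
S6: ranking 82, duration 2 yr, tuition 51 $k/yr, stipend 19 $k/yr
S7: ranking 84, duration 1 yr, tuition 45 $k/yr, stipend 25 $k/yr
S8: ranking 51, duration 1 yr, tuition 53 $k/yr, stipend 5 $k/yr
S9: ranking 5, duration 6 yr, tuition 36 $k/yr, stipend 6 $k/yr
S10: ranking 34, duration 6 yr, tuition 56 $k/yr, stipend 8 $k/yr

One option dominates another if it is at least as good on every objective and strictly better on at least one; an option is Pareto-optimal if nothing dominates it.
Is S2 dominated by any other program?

S1: worse on ranking (22 vs 5).
S3: worse on ranking (72 vs 5).
S4: worse on ranking (50 vs 5).
S5: worse on ranking (83 vs 5).
S6: worse on ranking (82 vs 5).
S7: worse on ranking (84 vs 5).
S8: worse on ranking (51 vs 5).
S9: worse on duration (6 vs 5).
S10: worse on ranking (34 vs 5).
No option is at least as good as S2 on every objective and strictly better on one.

No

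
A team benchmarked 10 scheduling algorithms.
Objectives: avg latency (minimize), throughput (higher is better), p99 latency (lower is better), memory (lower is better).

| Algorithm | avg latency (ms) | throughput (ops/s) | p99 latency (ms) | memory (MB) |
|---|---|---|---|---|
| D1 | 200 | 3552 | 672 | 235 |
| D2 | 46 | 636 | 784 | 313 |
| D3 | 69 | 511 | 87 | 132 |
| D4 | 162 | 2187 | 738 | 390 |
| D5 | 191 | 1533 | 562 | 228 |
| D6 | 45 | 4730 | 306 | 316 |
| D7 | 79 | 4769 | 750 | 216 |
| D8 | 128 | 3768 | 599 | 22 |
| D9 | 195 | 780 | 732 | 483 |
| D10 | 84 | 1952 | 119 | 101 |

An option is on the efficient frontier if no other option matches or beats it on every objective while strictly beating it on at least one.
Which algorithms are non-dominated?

D1: dominated by D8 (avg latency 128≤200, throughput 3768≥3552, p99 latency 599≤672, memory 22≤235).
D2: not dominated.
D3: not dominated (best p99 latency).
D4: dominated by D6 (avg latency 45≤162, throughput 4730≥2187, p99 latency 306≤738, memory 316≤390).
D5: dominated by D10 (avg latency 84≤191, throughput 1952≥1533, p99 latency 119≤562, memory 101≤228).
D6: not dominated (best avg latency).
D7: not dominated (best throughput).
D8: not dominated (best memory).
D9: dominated by D5 (avg latency 191≤195, throughput 1533≥780, p99 latency 562≤732, memory 228≤483).
D10: not dominated.

D2, D3, D6, D7, D8, D10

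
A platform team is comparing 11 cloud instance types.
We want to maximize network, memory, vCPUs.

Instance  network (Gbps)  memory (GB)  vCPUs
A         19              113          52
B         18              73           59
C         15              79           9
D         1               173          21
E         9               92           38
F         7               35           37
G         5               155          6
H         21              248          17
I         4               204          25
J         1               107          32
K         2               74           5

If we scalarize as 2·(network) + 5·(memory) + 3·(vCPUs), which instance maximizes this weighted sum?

A: 2·19 + 5·113 + 3·52 = 759
B: 2·18 + 5·73 + 3·59 = 578
C: 2·15 + 5·79 + 3·9 = 452
D: 2·1 + 5·173 + 3·21 = 930
E: 2·9 + 5·92 + 3·38 = 592
F: 2·7 + 5·35 + 3·37 = 300
G: 2·5 + 5·155 + 3·6 = 803
H: 2·21 + 5·248 + 3·17 = 1333
I: 2·4 + 5·204 + 3·25 = 1103
J: 2·1 + 5·107 + 3·32 = 633
K: 2·2 + 5·74 + 3·5 = 389
Highest: H at 1333.

H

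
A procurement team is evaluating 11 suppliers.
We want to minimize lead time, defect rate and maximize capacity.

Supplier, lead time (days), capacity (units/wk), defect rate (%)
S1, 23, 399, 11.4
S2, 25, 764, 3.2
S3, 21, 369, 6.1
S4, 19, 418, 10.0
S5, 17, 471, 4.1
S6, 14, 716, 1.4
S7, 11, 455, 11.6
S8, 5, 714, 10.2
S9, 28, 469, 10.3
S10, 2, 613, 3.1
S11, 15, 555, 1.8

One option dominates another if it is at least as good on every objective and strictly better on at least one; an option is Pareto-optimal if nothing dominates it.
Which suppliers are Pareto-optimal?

S2, S6, S8, S10

S1: dominated by S4 (lead time 19≤23, capacity 418≥399, defect rate 10.0≤11.4).
S2: not dominated (best capacity).
S3: dominated by S5 (lead time 17≤21, capacity 471≥369, defect rate 4.1≤6.1).
S4: dominated by S5 (lead time 17≤19, capacity 471≥418, defect rate 4.1≤10.0).
S5: dominated by S6 (lead time 14≤17, capacity 716≥471, defect rate 1.4≤4.1).
S6: not dominated (best defect rate).
S7: dominated by S8 (lead time 5≤11, capacity 714≥455, defect rate 10.2≤11.6).
S8: not dominated.
S9: dominated by S2 (lead time 25≤28, capacity 764≥469, defect rate 3.2≤10.3).
S10: not dominated (best lead time).
S11: dominated by S6 (lead time 14≤15, capacity 716≥555, defect rate 1.4≤1.8).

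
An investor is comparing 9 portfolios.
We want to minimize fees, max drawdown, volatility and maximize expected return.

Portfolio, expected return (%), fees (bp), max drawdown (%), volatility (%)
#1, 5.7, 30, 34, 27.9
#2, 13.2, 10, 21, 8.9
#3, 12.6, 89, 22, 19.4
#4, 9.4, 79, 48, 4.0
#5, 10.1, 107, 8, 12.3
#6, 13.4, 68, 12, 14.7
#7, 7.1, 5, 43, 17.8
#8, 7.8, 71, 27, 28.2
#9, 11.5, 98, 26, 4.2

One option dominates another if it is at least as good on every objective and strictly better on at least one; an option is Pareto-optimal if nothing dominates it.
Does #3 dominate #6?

No

#3 vs #6: #3 is worse on expected return (12.6 vs 13.4), so it does not dominate #6.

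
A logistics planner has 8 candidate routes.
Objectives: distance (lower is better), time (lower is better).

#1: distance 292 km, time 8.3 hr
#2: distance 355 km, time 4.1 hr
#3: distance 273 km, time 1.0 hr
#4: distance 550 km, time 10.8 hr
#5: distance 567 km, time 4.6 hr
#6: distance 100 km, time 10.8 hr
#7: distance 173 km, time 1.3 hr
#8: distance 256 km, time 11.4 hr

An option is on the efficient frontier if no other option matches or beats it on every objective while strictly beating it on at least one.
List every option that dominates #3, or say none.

#1: worse on distance (292 vs 273).
#2: worse on distance (355 vs 273).
#4: worse on distance (550 vs 273).
#5: worse on distance (567 vs 273).
#6: worse on time (10.8 vs 1.0).
#7: worse on time (1.3 vs 1.0).
#8: worse on time (11.4 vs 1.0).
No option dominates #3.

none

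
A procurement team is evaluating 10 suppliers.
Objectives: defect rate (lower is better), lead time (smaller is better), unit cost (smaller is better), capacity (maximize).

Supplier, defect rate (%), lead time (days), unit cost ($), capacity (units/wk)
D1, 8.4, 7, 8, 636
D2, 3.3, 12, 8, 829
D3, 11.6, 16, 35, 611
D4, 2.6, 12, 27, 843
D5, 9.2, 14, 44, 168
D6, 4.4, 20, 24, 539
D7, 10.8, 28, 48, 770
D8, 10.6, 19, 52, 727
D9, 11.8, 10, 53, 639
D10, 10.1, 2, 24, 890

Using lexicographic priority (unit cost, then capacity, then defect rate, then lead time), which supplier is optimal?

D2

First minimize unit cost: best is 8, kept {D1, D2}.
Then maximize capacity: best is 829, kept {D2}.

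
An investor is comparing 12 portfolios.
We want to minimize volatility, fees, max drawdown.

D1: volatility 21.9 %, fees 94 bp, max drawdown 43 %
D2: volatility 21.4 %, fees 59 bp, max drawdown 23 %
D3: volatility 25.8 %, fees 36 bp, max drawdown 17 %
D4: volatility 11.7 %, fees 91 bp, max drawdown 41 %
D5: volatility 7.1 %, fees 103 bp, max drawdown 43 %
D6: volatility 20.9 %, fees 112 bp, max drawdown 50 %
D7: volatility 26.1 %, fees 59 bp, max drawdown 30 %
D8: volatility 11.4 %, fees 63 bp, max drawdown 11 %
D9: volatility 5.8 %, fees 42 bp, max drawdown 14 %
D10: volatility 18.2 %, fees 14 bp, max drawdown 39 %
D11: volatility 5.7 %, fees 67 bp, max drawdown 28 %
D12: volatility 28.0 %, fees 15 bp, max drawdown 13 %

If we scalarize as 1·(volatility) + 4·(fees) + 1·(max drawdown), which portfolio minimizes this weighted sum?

D12

D1: 1·21.9 + 4·94 + 1·43 = 440.9
D2: 1·21.4 + 4·59 + 1·23 = 280.4
D3: 1·25.8 + 4·36 + 1·17 = 186.8
D4: 1·11.7 + 4·91 + 1·41 = 416.7
D5: 1·7.1 + 4·103 + 1·43 = 462.1
D6: 1·20.9 + 4·112 + 1·50 = 518.9
D7: 1·26.1 + 4·59 + 1·30 = 292.1
D8: 1·11.4 + 4·63 + 1·11 = 274.4
D9: 1·5.8 + 4·42 + 1·14 = 187.8
D10: 1·18.2 + 4·14 + 1·39 = 113.2
D11: 1·5.7 + 4·67 + 1·28 = 301.7
D12: 1·28.0 + 4·15 + 1·13 = 101.0
Lowest: D12 at 101.0.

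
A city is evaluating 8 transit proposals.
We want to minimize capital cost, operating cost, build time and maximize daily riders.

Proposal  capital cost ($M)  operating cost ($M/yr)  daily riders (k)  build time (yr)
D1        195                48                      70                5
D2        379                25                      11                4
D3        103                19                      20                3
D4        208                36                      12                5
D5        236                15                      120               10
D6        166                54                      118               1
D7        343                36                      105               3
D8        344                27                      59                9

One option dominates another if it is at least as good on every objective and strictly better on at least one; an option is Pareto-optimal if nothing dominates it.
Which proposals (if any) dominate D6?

D1: worse on capital cost (195 vs 166).
D2: worse on capital cost (379 vs 166).
D3: worse on daily riders (20 vs 118).
D4: worse on capital cost (208 vs 166).
D5: worse on capital cost (236 vs 166).
D7: worse on capital cost (343 vs 166).
D8: worse on capital cost (344 vs 166).
No option dominates D6.

none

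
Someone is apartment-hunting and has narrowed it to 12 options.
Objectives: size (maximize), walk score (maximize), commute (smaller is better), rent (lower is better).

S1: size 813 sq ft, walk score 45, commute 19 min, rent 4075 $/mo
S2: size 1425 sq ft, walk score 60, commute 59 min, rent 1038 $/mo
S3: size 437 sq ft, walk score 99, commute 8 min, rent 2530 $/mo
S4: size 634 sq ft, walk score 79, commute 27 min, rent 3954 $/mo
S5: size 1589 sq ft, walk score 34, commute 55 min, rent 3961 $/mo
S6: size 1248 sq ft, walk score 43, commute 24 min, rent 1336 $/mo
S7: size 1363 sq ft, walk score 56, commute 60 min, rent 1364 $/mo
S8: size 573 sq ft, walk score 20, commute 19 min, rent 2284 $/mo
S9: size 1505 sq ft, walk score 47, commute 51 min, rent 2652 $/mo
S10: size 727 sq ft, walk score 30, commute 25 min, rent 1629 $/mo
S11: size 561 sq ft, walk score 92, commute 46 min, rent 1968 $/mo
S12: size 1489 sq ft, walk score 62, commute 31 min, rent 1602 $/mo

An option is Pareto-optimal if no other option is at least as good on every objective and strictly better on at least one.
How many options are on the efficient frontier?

S1: not dominated.
S2: not dominated (best rent).
S3: not dominated (best walk score).
S4: not dominated.
S5: not dominated (best size).
S6: not dominated.
S7: dominated by S2 (size 1425≥1363, walk score 60≥56, commute 59≤60, rent 1038≤1364).
S8: not dominated.
S9: not dominated.
S10: dominated by S6 (size 1248≥727, walk score 43≥30, commute 24≤25, rent 1336≤1629).
S11: not dominated.
S12: not dominated.
Pareto-optimal: S1, S2, S3, S4, S5, S6, S8, S9, S11, S12 → 10.

10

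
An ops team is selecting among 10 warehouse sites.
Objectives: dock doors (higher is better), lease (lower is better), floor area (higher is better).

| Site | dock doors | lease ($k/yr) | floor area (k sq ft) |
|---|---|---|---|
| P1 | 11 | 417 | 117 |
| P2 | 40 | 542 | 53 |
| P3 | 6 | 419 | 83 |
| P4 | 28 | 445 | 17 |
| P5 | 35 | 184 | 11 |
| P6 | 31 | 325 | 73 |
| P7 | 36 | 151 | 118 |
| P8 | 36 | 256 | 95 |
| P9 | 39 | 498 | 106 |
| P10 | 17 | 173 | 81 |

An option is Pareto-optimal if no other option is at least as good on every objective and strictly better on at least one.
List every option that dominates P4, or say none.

P6: dock doors 31≥28, lease 325≤445, floor area 73≥17 — dominates P4.
P7: dock doors 36≥28, lease 151≤445, floor area 118≥17 — dominates P4.
P8: dock doors 36≥28, lease 256≤445, floor area 95≥17 — dominates P4.
Others (P1, P2, P3, P5, P9, P10) are each worse than P4 on at least one objective.

P6, P7, P8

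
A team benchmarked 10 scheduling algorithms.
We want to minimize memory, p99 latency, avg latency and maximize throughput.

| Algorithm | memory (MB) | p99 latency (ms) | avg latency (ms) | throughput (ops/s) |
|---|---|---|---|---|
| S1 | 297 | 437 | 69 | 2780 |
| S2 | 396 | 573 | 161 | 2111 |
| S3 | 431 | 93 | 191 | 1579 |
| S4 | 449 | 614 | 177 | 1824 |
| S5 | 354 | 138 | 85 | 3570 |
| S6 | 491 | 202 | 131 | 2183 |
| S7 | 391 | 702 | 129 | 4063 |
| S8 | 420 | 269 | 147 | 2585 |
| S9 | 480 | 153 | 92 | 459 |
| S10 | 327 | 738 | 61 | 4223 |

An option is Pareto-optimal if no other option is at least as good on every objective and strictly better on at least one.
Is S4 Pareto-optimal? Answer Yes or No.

No

S1 vs S4: memory 297≤449, p99 latency 437≤614, avg latency 69≤177, throughput 2780≥1824 — S1 is at least as good on every objective and strictly better on at least one, so S1 dominates S4.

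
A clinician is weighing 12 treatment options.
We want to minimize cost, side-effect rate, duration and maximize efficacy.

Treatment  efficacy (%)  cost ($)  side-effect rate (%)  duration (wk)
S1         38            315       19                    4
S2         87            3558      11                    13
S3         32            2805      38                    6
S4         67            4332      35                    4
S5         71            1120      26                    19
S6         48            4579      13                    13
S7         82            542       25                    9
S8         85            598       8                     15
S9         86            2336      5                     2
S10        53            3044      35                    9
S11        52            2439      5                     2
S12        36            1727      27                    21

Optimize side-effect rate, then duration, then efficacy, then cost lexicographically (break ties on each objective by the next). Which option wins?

First minimize side-effect rate: best is 5, kept {S9, S11}.
Then minimize duration: best is 2, kept {S9, S11}.
Then maximize efficacy: best is 86, kept {S9}.

S9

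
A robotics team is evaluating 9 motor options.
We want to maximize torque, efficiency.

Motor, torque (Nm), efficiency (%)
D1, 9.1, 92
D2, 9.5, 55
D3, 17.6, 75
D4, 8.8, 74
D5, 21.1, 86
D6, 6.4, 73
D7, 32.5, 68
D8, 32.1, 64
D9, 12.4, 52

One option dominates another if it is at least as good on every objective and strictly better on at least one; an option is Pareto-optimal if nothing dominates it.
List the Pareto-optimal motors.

D1: not dominated (best efficiency).
D2: dominated by D3 (torque 17.6≥9.5, efficiency 75≥55).
D3: dominated by D5 (torque 21.1≥17.6, efficiency 86≥75).
D4: dominated by D1 (torque 9.1≥8.8, efficiency 92≥74).
D5: not dominated.
D6: dominated by D1 (torque 9.1≥6.4, efficiency 92≥73).
D7: not dominated (best torque).
D8: dominated by D7 (torque 32.5≥32.1, efficiency 68≥64).
D9: dominated by D3 (torque 17.6≥12.4, efficiency 75≥52).

D1, D5, D7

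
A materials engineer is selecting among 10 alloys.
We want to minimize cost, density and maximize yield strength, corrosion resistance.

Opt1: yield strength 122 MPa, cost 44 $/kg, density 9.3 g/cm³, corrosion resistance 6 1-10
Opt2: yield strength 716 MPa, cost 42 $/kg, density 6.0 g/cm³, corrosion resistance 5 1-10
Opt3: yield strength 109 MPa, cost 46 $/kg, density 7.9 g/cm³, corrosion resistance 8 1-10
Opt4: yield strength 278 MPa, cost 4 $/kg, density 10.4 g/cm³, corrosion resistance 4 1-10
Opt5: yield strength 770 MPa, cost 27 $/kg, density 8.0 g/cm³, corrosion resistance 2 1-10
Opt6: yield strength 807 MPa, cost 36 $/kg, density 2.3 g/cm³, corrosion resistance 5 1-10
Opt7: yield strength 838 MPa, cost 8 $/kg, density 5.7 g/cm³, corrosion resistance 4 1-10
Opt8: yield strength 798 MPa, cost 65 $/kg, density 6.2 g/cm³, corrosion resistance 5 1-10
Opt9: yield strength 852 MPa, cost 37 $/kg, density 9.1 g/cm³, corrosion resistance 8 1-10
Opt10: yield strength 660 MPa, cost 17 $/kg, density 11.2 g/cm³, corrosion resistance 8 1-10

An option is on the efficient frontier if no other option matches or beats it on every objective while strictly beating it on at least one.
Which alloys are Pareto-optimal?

Opt1: dominated by Opt9 (yield strength 852≥122, cost 37≤44, density 9.1≤9.3, corrosion resistance 8≥6).
Opt2: dominated by Opt6 (yield strength 807≥716, cost 36≤42, density 2.3≤6.0, corrosion resistance 5≥5).
Opt3: not dominated.
Opt4: not dominated (best cost).
Opt5: dominated by Opt7 (yield strength 838≥770, cost 8≤27, density 5.7≤8.0, corrosion resistance 4≥2).
Opt6: not dominated (best density).
Opt7: not dominated.
Opt8: dominated by Opt6 (yield strength 807≥798, cost 36≤65, density 2.3≤6.2, corrosion resistance 5≥5).
Opt9: not dominated (best yield strength).
Opt10: not dominated.

Opt3, Opt4, Opt6, Opt7, Opt9, Opt10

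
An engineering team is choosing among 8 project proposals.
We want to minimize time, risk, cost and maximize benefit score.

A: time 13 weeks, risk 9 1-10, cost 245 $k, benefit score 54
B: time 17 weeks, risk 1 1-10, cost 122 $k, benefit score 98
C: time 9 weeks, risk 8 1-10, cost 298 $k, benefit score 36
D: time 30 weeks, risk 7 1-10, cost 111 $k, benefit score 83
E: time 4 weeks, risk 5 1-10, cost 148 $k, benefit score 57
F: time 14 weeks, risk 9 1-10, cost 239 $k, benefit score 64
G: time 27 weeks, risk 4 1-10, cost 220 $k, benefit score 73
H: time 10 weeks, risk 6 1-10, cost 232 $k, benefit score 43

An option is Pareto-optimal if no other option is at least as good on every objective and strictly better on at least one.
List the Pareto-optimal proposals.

B, D, E, F

A: dominated by E (time 4≤13, risk 5≤9, cost 148≤245, benefit score 57≥54).
B: not dominated (best risk).
C: dominated by E (time 4≤9, risk 5≤8, cost 148≤298, benefit score 57≥36).
D: not dominated (best cost).
E: not dominated (best time).
F: not dominated.
G: dominated by B (time 17≤27, risk 1≤4, cost 122≤220, benefit score 98≥73).
H: dominated by E (time 4≤10, risk 5≤6, cost 148≤232, benefit score 57≥43).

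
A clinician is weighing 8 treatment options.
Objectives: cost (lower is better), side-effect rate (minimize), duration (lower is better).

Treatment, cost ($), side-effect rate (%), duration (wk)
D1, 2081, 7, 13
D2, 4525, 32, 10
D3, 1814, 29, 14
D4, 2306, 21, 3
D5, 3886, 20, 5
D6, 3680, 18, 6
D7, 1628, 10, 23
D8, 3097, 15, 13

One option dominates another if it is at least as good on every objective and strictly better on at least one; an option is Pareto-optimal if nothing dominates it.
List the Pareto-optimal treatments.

D1, D3, D4, D5, D6, D7

D1: not dominated (best side-effect rate).
D2: dominated by D4 (cost 2306≤4525, side-effect rate 21≤32, duration 3≤10).
D3: not dominated.
D4: not dominated (best duration).
D5: not dominated.
D6: not dominated.
D7: not dominated (best cost).
D8: dominated by D1 (cost 2081≤3097, side-effect rate 7≤15, duration 13≤13).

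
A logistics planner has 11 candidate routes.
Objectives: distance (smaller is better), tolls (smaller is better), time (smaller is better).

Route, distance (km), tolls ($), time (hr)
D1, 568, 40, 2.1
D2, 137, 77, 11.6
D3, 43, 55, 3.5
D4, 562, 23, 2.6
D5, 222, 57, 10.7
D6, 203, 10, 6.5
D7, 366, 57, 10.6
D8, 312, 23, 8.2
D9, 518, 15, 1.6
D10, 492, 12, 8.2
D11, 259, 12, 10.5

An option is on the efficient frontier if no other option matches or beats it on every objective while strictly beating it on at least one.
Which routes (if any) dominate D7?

D3: distance 43≤366, tolls 55≤57, time 3.5≤10.6 — dominates D7.
D6: distance 203≤366, tolls 10≤57, time 6.5≤10.6 — dominates D7.
D8: distance 312≤366, tolls 23≤57, time 8.2≤10.6 — dominates D7.
D11: distance 259≤366, tolls 12≤57, time 10.5≤10.6 — dominates D7.
Others (D1, D2, D4, D5, D9, D10) are each worse than D7 on at least one objective.

D3, D6, D8, D11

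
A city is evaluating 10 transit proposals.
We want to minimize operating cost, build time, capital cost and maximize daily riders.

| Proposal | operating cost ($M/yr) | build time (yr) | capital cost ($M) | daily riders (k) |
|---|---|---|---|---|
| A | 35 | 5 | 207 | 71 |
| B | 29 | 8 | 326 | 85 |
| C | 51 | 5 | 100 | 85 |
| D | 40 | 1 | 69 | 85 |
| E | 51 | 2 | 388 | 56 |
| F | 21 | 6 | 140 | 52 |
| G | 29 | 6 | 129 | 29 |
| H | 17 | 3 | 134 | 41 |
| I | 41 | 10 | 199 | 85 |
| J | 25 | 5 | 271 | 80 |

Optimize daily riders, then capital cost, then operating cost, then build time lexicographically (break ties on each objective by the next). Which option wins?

First maximize daily riders: best is 85, kept {B, C, D, I}.
Then minimize capital cost: best is 69, kept {D}.

D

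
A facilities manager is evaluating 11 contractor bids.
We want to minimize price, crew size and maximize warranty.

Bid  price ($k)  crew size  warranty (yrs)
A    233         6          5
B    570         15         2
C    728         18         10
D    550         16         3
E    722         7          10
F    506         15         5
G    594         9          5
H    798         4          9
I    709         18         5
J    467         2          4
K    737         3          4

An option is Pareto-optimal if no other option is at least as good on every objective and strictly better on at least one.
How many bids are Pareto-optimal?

4

A: not dominated (best price).
B: dominated by A (price 233≤570, crew size 6≤15, warranty 5≥2).
C: dominated by E (price 722≤728, crew size 7≤18, warranty 10≥10).
D: dominated by A (price 233≤550, crew size 6≤16, warranty 5≥3).
E: not dominated.
F: dominated by A (price 233≤506, crew size 6≤15, warranty 5≥5).
G: dominated by A (price 233≤594, crew size 6≤9, warranty 5≥5).
H: not dominated.
I: dominated by A (price 233≤709, crew size 6≤18, warranty 5≥5).
J: not dominated (best crew size).
K: dominated by J (price 467≤737, crew size 2≤3, warranty 4≥4).
Pareto-optimal: A, E, H, J → 4.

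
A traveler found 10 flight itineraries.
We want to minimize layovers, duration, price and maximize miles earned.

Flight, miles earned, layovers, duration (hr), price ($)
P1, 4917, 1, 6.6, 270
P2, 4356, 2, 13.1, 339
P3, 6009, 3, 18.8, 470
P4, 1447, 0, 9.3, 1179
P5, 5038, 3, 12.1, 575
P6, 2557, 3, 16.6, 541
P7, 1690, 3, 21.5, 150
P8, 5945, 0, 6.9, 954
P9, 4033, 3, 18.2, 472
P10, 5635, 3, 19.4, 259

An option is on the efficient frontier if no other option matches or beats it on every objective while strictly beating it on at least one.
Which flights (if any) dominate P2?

P1

P1: miles earned 4917≥4356, layovers 1≤2, duration 6.6≤13.1, price 270≤339 — dominates P2.
Others (P3, P4, P5, P6, P7, P8, P9, P10) are each worse than P2 on at least one objective.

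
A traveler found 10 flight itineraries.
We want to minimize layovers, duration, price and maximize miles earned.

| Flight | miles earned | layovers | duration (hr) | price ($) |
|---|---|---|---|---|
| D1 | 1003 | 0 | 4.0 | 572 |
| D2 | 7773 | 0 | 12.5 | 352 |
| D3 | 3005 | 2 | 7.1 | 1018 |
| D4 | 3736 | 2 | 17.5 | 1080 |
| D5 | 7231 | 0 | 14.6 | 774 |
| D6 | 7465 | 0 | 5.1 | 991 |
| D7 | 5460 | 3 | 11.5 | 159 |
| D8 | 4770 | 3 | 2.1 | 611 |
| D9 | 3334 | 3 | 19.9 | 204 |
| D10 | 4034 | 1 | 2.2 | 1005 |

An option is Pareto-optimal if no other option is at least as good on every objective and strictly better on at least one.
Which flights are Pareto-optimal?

D1: not dominated.
D2: not dominated (best miles earned).
D3: dominated by D6 (miles earned 7465≥3005, layovers 0≤2, duration 5.1≤7.1, price 991≤1018).
D4: dominated by D2 (miles earned 7773≥3736, layovers 0≤2, duration 12.5≤17.5, price 352≤1080).
D5: dominated by D2 (miles earned 7773≥7231, layovers 0≤0, duration 12.5≤14.6, price 352≤774).
D6: not dominated.
D7: not dominated (best price).
D8: not dominated (best duration).
D9: dominated by D7 (miles earned 5460≥3334, layovers 3≤3, duration 11.5≤19.9, price 159≤204).
D10: not dominated.

D1, D2, D6, D7, D8, D10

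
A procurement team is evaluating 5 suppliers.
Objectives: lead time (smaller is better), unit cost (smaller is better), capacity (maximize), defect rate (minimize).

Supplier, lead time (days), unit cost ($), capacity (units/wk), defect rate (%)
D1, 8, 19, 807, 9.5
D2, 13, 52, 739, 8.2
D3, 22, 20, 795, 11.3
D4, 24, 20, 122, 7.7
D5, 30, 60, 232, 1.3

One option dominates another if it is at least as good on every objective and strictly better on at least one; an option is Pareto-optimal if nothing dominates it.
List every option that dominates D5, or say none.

D1: worse on defect rate (9.5 vs 1.3).
D2: worse on defect rate (8.2 vs 1.3).
D3: worse on defect rate (11.3 vs 1.3).
D4: worse on capacity (122 vs 232).
No option dominates D5.

none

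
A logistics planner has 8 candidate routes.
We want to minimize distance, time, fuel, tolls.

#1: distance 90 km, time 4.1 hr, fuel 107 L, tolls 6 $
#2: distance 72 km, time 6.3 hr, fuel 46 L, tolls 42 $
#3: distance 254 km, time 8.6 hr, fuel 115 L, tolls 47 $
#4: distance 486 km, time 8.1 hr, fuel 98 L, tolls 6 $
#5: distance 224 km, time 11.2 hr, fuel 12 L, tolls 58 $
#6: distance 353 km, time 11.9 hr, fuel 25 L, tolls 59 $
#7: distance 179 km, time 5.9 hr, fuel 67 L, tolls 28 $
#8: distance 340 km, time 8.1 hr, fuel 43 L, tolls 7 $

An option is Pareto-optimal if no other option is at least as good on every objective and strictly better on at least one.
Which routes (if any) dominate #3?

#1: distance 90≤254, time 4.1≤8.6, fuel 107≤115, tolls 6≤47 — dominates #3.
#2: distance 72≤254, time 6.3≤8.6, fuel 46≤115, tolls 42≤47 — dominates #3.
#7: distance 179≤254, time 5.9≤8.6, fuel 67≤115, tolls 28≤47 — dominates #3.
Others (#4, #5, #6, #8) are each worse than #3 on at least one objective.

#1, #2, #7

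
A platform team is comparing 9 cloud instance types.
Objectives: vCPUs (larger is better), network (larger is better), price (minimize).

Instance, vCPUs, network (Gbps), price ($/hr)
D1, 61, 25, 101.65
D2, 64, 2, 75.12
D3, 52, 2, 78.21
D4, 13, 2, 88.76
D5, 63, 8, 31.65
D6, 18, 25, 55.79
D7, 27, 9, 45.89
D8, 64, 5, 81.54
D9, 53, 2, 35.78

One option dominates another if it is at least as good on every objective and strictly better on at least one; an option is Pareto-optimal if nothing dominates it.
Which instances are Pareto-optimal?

D1, D2, D5, D6, D7, D8

D1: not dominated.
D2: not dominated.
D3: dominated by D2 (vCPUs 64≥52, network 2≥2, price 75.12≤78.21).
D4: dominated by D2 (vCPUs 64≥13, network 2≥2, price 75.12≤88.76).
D5: not dominated (best price).
D6: not dominated.
D7: not dominated.
D8: not dominated.
D9: dominated by D5 (vCPUs 63≥53, network 8≥2, price 31.65≤35.78).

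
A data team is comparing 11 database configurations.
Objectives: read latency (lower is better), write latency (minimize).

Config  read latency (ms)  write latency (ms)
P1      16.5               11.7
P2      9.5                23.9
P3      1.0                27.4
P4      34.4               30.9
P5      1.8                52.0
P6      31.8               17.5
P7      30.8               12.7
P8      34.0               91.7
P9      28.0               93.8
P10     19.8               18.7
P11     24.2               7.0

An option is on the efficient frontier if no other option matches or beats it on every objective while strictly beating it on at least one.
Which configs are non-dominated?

P1, P2, P3, P11

P1: not dominated.
P2: not dominated.
P3: not dominated (best read latency).
P4: dominated by P1 (read latency 16.5≤34.4, write latency 11.7≤30.9).
P5: dominated by P3 (read latency 1.0≤1.8, write latency 27.4≤52.0).
P6: dominated by P1 (read latency 16.5≤31.8, write latency 11.7≤17.5).
P7: dominated by P1 (read latency 16.5≤30.8, write latency 11.7≤12.7).
P8: dominated by P1 (read latency 16.5≤34.0, write latency 11.7≤91.7).
P9: dominated by P1 (read latency 16.5≤28.0, write latency 11.7≤93.8).
P10: dominated by P1 (read latency 16.5≤19.8, write latency 11.7≤18.7).
P11: not dominated (best write latency).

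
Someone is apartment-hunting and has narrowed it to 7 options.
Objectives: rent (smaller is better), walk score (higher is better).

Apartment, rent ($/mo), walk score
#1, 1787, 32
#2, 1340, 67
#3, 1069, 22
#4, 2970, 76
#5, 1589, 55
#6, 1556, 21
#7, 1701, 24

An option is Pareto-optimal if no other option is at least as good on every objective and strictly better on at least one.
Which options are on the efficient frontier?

#1: dominated by #2 (rent 1340≤1787, walk score 67≥32).
#2: not dominated.
#3: not dominated (best rent).
#4: not dominated (best walk score).
#5: dominated by #2 (rent 1340≤1589, walk score 67≥55).
#6: dominated by #2 (rent 1340≤1556, walk score 67≥21).
#7: dominated by #2 (rent 1340≤1701, walk score 67≥24).

#2, #3, #4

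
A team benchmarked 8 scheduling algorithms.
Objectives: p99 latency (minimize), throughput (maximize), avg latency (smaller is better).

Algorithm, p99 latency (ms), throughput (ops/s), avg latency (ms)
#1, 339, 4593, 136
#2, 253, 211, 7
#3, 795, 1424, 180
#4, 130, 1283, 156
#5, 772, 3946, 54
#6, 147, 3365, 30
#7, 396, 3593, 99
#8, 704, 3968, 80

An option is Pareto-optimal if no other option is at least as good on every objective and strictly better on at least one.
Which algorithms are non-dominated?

#1, #2, #4, #5, #6, #7, #8

#1: not dominated (best throughput).
#2: not dominated (best avg latency).
#3: dominated by #1 (p99 latency 339≤795, throughput 4593≥1424, avg latency 136≤180).
#4: not dominated (best p99 latency).
#5: not dominated.
#6: not dominated.
#7: not dominated.
#8: not dominated.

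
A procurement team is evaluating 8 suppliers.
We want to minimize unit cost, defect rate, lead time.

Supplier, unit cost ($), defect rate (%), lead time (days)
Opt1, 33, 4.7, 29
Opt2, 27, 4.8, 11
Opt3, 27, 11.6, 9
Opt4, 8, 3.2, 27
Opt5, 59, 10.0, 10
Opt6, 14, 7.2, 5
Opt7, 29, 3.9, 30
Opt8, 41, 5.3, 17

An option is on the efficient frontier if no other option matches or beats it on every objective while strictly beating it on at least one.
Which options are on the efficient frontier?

Opt2, Opt4, Opt6

Opt1: dominated by Opt4 (unit cost 8≤33, defect rate 3.2≤4.7, lead time 27≤29).
Opt2: not dominated.
Opt3: dominated by Opt6 (unit cost 14≤27, defect rate 7.2≤11.6, lead time 5≤9).
Opt4: not dominated (best unit cost).
Opt5: dominated by Opt6 (unit cost 14≤59, defect rate 7.2≤10.0, lead time 5≤10).
Opt6: not dominated (best lead time).
Opt7: dominated by Opt4 (unit cost 8≤29, defect rate 3.2≤3.9, lead time 27≤30).
Opt8: dominated by Opt2 (unit cost 27≤41, defect rate 4.8≤5.3, lead time 11≤17).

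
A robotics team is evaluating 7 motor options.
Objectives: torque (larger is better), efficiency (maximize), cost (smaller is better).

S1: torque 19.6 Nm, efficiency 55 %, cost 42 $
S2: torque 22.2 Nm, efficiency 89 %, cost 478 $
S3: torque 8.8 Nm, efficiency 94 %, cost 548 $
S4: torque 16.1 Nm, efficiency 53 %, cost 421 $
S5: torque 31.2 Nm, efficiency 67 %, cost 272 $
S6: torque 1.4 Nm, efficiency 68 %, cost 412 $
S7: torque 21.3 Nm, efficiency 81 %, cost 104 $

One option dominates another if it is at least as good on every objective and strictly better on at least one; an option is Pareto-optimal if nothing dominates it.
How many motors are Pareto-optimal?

S1: not dominated (best cost).
S2: not dominated.
S3: not dominated (best efficiency).
S4: dominated by S1 (torque 19.6≥16.1, efficiency 55≥53, cost 42≤421).
S5: not dominated (best torque).
S6: dominated by S7 (torque 21.3≥1.4, efficiency 81≥68, cost 104≤412).
S7: not dominated.
Pareto-optimal: S1, S2, S3, S5, S7 → 5.

5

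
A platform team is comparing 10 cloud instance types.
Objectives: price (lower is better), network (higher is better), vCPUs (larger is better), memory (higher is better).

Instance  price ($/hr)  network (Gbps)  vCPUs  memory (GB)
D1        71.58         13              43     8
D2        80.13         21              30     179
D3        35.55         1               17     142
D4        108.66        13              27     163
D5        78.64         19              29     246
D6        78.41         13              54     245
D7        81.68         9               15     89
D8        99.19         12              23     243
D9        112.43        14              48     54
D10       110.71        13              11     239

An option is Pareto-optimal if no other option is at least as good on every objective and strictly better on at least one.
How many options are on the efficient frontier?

6

D1: not dominated.
D2: not dominated (best network).
D3: not dominated (best price).
D4: dominated by D2 (price 80.13≤108.66, network 21≥13, vCPUs 30≥27, memory 179≥163).
D5: not dominated (best memory).
D6: not dominated (best vCPUs).
D7: dominated by D2 (price 80.13≤81.68, network 21≥9, vCPUs 30≥15, memory 179≥89).
D8: dominated by D5 (price 78.64≤99.19, network 19≥12, vCPUs 29≥23, memory 246≥243).
D9: not dominated.
D10: dominated by D5 (price 78.64≤110.71, network 19≥13, vCPUs 29≥11, memory 246≥239).
Pareto-optimal: D1, D2, D3, D5, D6, D9 → 6.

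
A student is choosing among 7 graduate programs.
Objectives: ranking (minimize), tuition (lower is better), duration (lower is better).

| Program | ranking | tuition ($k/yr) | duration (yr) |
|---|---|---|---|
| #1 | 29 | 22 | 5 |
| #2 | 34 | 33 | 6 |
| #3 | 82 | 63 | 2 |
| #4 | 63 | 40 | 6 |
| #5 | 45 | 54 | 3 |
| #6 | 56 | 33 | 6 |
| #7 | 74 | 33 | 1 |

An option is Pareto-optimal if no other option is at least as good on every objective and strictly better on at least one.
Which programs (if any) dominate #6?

#1: ranking 29≤56, tuition 22≤33, duration 5≤6 — dominates #6.
#2: ranking 34≤56, tuition 33≤33, duration 6≤6 — dominates #6.
Others (#3, #4, #5, #7) are each worse than #6 on at least one objective.

#1, #2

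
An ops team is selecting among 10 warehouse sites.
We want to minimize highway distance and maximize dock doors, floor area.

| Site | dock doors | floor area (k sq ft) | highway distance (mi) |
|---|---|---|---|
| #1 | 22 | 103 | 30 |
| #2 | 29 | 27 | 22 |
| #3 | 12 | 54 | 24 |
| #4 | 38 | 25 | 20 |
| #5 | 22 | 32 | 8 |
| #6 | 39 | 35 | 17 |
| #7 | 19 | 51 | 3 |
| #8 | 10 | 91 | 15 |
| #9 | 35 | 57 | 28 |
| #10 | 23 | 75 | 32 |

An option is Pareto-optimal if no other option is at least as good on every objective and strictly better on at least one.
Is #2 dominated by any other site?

Yes

#6 vs #2: dock doors 39≥29, floor area 35≥27, highway distance 17≤22 — #6 is at least as good on every objective and strictly better on at least one, so #6 dominates #2.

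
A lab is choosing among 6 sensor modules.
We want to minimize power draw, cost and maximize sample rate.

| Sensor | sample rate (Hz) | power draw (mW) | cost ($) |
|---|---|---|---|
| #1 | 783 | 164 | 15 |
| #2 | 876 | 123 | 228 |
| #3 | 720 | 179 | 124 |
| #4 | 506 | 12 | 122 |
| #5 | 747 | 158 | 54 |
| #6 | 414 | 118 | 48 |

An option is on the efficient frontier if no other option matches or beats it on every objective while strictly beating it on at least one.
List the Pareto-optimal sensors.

#1: not dominated (best cost).
#2: not dominated (best sample rate).
#3: dominated by #1 (sample rate 783≥720, power draw 164≤179, cost 15≤124).
#4: not dominated (best power draw).
#5: not dominated.
#6: not dominated.

#1, #2, #4, #5, #6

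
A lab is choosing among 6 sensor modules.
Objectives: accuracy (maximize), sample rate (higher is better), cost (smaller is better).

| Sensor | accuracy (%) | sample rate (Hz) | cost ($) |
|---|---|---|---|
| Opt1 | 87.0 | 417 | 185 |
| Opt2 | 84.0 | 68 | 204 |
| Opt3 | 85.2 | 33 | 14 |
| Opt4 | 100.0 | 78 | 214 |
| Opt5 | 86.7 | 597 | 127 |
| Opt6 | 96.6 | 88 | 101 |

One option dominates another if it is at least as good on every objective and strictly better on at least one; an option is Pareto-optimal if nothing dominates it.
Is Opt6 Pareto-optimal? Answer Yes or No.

Opt1: worse on accuracy (87.0 vs 96.6).
Opt2: worse on accuracy (84.0 vs 96.6).
Opt3: worse on accuracy (85.2 vs 96.6).
Opt4: worse on sample rate (78 vs 88).
Opt5: worse on accuracy (86.7 vs 96.6).
No option is at least as good as Opt6 on every objective and strictly better on one.

Yes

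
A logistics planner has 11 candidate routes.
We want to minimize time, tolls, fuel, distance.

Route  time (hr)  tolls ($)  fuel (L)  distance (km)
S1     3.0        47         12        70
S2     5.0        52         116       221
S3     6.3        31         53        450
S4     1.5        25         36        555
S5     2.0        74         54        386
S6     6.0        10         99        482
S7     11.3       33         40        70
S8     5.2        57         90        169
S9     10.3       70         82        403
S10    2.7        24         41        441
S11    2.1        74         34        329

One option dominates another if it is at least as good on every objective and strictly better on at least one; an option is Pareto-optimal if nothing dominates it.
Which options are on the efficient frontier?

S1: not dominated (best fuel).
S2: dominated by S1 (time 3.0≤5.0, tolls 47≤52, fuel 12≤116, distance 70≤221).
S3: dominated by S10 (time 2.7≤6.3, tolls 24≤31, fuel 41≤53, distance 441≤450).
S4: not dominated (best time).
S5: not dominated.
S6: not dominated (best tolls).
S7: not dominated.
S8: dominated by S1 (time 3.0≤5.2, tolls 47≤57, fuel 12≤90, distance 70≤169).
S9: dominated by S1 (time 3.0≤10.3, tolls 47≤70, fuel 12≤82, distance 70≤403).
S10: not dominated.
S11: not dominated.

S1, S4, S5, S6, S7, S10, S11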